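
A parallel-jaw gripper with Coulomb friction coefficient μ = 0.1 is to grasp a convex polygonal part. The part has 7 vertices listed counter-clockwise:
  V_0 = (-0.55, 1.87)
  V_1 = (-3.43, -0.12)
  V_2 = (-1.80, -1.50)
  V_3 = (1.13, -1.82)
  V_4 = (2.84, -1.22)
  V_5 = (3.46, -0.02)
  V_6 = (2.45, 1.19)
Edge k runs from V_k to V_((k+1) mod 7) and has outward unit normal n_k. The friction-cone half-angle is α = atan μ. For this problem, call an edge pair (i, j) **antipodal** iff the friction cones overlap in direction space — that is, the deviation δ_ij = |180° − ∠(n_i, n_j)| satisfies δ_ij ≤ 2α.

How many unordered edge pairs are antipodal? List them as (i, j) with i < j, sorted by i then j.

count = 2; pairs: (1,5), (2,6)

α = atan 0.1 = 5.71°;  2α = 11.42°
n_0 = (-0.5685, +0.8227)
n_1 = (-0.6462, -0.7632)
n_2 = (-0.1086, -0.9941)
n_3 = (+0.3311, -0.9436)
n_4 = (+0.8884, -0.4590)
n_5 = (+0.7677, +0.6408)
n_6 = (+0.2211, +0.9753)
  (0,1): δ = 74.90°  ·
  (0,2): δ = 40.88°  ·
  (0,3): δ = 15.31°  ·
  (0,4): δ = 28.03°  ·
  (0,5): δ = 95.21°  ·
  (0,6): δ = 132.59°  ·
  (1,2): δ = 145.98°  ·
  (1,3): δ = 120.41°  ·
  (1,4): δ = 77.07°  ·
  (1,5): δ = 9.90°  ✓
  (1,6): δ = 27.48°  ·
  (2,3): δ = 154.43°  ·
  (2,4): δ = 111.09°  ·
  (2,5): δ = 43.92°  ·
  (2,6): δ = 6.54°  ✓
  (3,4): δ = 136.66°  ·
  (3,5): δ = 69.48°  ·
  (3,6): δ = 32.11°  ·
  (4,5): δ = 112.82°  ·
  (4,6): δ = 75.45°  ·
  (5,6): δ = 142.62°  ·
antipodal pairs: 2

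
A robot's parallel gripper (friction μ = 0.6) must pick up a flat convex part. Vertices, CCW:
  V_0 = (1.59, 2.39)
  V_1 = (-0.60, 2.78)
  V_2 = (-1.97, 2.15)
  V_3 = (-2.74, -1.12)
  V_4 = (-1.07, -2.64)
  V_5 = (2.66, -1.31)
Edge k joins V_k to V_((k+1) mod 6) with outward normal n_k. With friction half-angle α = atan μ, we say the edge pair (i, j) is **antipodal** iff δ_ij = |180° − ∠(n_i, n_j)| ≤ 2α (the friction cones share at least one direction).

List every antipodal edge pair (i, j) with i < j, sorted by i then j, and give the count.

count = 6; pairs: (0,3), (0,4), (1,4), (2,4), (2,5), (3,5)

α = atan 0.6 = 30.96°;  2α = 61.93°
n_0 = (+0.1753, +0.9845)
n_1 = (-0.4178, +0.9085)
n_2 = (-0.9734, +0.2292)
n_3 = (-0.6731, -0.7395)
n_4 = (+0.3359, -0.9419)
n_5 = (+0.9606, +0.2778)
  (0,1): δ = 145.21°  ·
  (0,2): δ = 93.15°  ·
  (0,3): δ = 32.21°  ✓
  (0,4): δ = 29.72°  ✓
  (0,5): δ = 116.23°  ·
  (1,2): δ = 127.95°  ·
  (1,3): δ = 67.00°  ·
  (1,4): δ = 5.07°  ✓
  (1,5): δ = 81.43°  ·
  (2,3): δ = 119.06°  ·
  (2,4): δ = 57.13°  ✓
  (2,5): δ = 29.38°  ✓
  (3,4): δ = 118.07°  ·
  (3,5): δ = 31.56°  ✓
  (4,5): δ = 93.50°  ·
antipodal pairs: 6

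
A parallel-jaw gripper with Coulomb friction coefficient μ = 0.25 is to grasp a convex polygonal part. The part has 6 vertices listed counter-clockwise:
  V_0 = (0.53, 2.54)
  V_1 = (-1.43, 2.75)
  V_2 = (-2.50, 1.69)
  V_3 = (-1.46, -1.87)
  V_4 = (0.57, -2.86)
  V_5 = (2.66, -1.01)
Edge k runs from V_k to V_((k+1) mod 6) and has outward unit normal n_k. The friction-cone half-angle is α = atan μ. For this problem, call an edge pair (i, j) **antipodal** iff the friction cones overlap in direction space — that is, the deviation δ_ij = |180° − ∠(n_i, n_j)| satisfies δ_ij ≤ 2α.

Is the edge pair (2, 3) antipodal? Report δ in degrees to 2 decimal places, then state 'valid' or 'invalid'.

δ = 132.28°, invalid

α = atan 0.25 = 14.04°;  2α = 28.07°
edge 2: e_2 = (+1.04, -3.56);  n_2 = (-0.9599, -0.2804)
edge 3: e_3 = (+2.03, -0.99);  n_3 = (-0.4383, -0.8988)
∠(n_2, n_3) = 47.72°
δ = |180° − 47.72°| = 132.28°
132.28° > 2α = 28.07°  →  invalid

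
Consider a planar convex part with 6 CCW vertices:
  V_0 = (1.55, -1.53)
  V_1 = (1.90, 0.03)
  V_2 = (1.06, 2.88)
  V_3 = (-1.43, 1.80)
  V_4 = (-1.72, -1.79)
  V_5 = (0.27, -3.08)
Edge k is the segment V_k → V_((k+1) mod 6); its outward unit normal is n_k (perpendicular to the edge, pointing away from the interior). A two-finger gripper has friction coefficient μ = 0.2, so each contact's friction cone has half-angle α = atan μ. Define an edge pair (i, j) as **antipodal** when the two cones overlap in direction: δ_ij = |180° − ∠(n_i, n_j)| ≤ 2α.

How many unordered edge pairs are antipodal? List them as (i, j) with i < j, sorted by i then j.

count = 2; pairs: (0,3), (1,3)

α = atan 0.2 = 11.31°;  2α = 22.62°
n_0 = (+0.9757, -0.2189)
n_1 = (+0.9592, +0.2827)
n_2 = (-0.3979, +0.9174)
n_3 = (-0.9968, +0.0805)
n_4 = (-0.5440, -0.8391)
n_5 = (+0.7711, -0.6368)
  (0,1): δ = 150.93°  ·
  (0,2): δ = 53.91°  ·
  (0,3): δ = 8.03°  ✓
  (0,4): δ = 69.69°  ·
  (0,5): δ = 153.10°  ·
  (1,2): δ = 82.97°  ·
  (1,3): δ = 21.04°  ✓
  (1,4): δ = 40.62°  ·
  (1,5): δ = 124.03°  ·
  (2,3): δ = 118.07°  ·
  (2,4): δ = 56.40°  ·
  (2,5): δ = 27.00°  ·
  (3,4): δ = 118.33°  ·
  (3,5): δ = 34.93°  ·
  (4,5): δ = 96.60°  ·
antipodal pairs: 2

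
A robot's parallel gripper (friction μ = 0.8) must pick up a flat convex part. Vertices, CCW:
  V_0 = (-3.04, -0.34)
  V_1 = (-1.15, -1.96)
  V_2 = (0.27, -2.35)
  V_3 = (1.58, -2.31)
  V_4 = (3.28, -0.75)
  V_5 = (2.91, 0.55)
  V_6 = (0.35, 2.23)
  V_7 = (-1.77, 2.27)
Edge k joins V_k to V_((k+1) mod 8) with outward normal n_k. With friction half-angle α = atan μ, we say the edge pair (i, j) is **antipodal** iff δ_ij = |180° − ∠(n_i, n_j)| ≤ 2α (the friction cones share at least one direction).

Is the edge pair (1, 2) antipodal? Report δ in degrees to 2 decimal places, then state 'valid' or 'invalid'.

δ = 162.89°, invalid

α = atan 0.8 = 38.66°;  2α = 77.32°
edge 1: e_1 = (+1.42, -0.39);  n_1 = (-0.2648, -0.9643)
edge 2: e_2 = (+1.31, +0.04);  n_2 = (+0.0305, -0.9995)
∠(n_1, n_2) = 17.11°
δ = |180° − 17.11°| = 162.89°
162.89° > 2α = 77.32°  →  invalid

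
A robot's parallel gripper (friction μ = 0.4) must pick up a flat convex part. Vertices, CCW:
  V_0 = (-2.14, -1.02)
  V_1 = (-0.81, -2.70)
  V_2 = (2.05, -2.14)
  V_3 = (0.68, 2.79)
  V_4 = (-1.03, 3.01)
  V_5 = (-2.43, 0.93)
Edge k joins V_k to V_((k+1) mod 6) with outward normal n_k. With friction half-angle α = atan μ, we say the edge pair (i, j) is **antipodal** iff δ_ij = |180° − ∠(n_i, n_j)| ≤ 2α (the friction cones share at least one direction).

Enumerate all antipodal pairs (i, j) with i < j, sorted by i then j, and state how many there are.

count = 3; pairs: (0,2), (1,3), (2,5)

α = atan 0.4 = 21.80°;  2α = 43.60°
n_0 = (-0.7840, -0.6207)
n_1 = (+0.1922, -0.9814)
n_2 = (+0.9635, +0.2677)
n_3 = (+0.1276, +0.9918)
n_4 = (-0.8296, +0.5584)
n_5 = (-0.9891, -0.1471)
  (0,1): δ = 117.29°  ·
  (0,2): δ = 22.84°  ✓
  (0,3): δ = 44.30°  ·
  (0,4): δ = 107.69°  ·
  (0,5): δ = 150.09°  ·
  (1,2): δ = 85.55°  ·
  (1,3): δ = 18.41°  ✓
  (1,4): δ = 44.98°  ·
  (1,5): δ = 87.38°  ·
  (2,3): δ = 112.86°  ·
  (2,4): δ = 49.47°  ·
  (2,5): δ = 7.07°  ✓
  (3,4): δ = 116.61°  ·
  (3,5): δ = 74.21°  ·
  (4,5): δ = 137.60°  ·
antipodal pairs: 3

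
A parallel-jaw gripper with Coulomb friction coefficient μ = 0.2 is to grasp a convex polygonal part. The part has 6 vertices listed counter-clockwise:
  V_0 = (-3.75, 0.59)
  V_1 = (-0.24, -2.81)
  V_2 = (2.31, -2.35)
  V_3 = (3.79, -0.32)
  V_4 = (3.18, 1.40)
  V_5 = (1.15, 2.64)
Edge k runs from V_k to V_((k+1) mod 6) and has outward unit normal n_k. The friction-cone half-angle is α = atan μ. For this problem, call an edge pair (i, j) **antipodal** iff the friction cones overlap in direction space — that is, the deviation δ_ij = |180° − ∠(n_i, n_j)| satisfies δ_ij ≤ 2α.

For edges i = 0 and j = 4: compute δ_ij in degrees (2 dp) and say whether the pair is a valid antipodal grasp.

δ = 12.67°, valid

α = atan 0.2 = 11.31°;  2α = 22.62°
edge 0: e_0 = (+3.51, -3.40);  n_0 = (-0.6958, -0.7183)
edge 4: e_4 = (-2.03, +1.24);  n_4 = (+0.5213, +0.8534)
∠(n_0, n_4) = 167.33°
δ = |180° − 167.33°| = 12.67°
12.67° ≤ 2α = 22.62°  →  valid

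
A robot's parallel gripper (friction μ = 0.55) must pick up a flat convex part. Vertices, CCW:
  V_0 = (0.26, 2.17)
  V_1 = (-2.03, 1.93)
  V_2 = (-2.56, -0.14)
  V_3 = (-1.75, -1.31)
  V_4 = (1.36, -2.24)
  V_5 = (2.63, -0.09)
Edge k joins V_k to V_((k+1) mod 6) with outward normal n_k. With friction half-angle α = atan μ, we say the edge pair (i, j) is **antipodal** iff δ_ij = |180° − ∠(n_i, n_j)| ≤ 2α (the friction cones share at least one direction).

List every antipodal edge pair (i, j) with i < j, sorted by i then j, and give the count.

count = 5; pairs: (0,3), (0,4), (1,4), (2,5), (3,5)

α = atan 0.55 = 28.81°;  2α = 57.62°
n_0 = (-0.1042, +0.9946)
n_1 = (-0.9688, +0.2480)
n_2 = (-0.8222, -0.5692)
n_3 = (-0.2865, -0.9581)
n_4 = (+0.8610, -0.5086)
n_5 = (+0.6901, +0.7237)
  (0,1): δ = 110.34°  ·
  (0,2): δ = 61.29°  ·
  (0,3): δ = 22.63°  ✓
  (0,4): δ = 53.45°  ✓
  (0,5): δ = 130.38°  ·
  (1,2): δ = 130.94°  ·
  (1,3): δ = 92.29°  ·
  (1,4): δ = 16.21°  ✓
  (1,5): δ = 60.72°  ·
  (2,3): δ = 141.34°  ·
  (2,4): δ = 65.27°  ·
  (2,5): δ = 11.67°  ✓
  (3,4): δ = 103.92°  ·
  (3,5): δ = 26.99°  ✓
  (4,5): δ = 103.07°  ·
antipodal pairs: 5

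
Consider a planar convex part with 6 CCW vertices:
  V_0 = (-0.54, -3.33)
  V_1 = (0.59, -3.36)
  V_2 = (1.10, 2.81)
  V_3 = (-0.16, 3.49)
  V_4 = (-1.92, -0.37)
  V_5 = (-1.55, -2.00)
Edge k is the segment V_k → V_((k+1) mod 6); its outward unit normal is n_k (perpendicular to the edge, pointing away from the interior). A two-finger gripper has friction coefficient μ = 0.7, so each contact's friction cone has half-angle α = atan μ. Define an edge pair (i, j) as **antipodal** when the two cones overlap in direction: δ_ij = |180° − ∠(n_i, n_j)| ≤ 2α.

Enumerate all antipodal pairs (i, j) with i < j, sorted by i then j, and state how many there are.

count = 7; pairs: (0,2), (0,3), (1,3), (1,4), (1,5), (2,4), (2,5)

α = atan 0.7 = 34.99°;  2α = 69.98°
n_0 = (-0.0265, -0.9996)
n_1 = (+0.9966, -0.0824)
n_2 = (+0.4749, +0.8800)
n_3 = (-0.9099, +0.4149)
n_4 = (-0.9752, -0.2214)
n_5 = (-0.7964, -0.6048)
  (0,1): δ = 93.20°  ·
  (0,2): δ = 26.83°  ✓
  (0,3): δ = 67.01°  ✓
  (0,4): δ = 104.31°  ·
  (0,5): δ = 128.73°  ·
  (1,2): δ = 113.63°  ·
  (1,3): δ = 19.79°  ✓
  (1,4): δ = 17.51°  ✓
  (1,5): δ = 41.94°  ✓
  (2,3): δ = 86.16°  ·
  (2,4): δ = 48.86°  ✓
  (2,5): δ = 24.43°  ✓
  (3,4): δ = 142.70°  ·
  (3,5): δ = 118.28°  ·
  (4,5): δ = 155.58°  ·
antipodal pairs: 7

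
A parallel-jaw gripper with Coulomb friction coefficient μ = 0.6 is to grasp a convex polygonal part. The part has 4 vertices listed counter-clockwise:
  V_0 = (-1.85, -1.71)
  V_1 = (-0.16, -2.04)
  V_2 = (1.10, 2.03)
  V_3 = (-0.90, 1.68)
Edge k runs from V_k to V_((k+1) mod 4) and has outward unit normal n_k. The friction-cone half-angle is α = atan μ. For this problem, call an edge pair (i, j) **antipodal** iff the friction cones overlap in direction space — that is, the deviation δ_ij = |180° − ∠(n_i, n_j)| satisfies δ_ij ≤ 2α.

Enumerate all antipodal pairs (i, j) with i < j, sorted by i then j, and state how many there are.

count = 2; pairs: (0,2), (1,3)

α = atan 0.6 = 30.96°;  2α = 61.93°
n_0 = (-0.1916, -0.9815)
n_1 = (+0.9553, -0.2957)
n_2 = (-0.1724, +0.9850)
n_3 = (-0.9629, +0.2698)
  (0,1): δ = 96.15°  ·
  (0,2): δ = 20.98°  ✓
  (0,3): δ = 85.39°  ·
  (1,2): δ = 62.87°  ·
  (1,3): δ = 1.55°  ✓
  (2,3): δ = 115.58°  ·
antipodal pairs: 2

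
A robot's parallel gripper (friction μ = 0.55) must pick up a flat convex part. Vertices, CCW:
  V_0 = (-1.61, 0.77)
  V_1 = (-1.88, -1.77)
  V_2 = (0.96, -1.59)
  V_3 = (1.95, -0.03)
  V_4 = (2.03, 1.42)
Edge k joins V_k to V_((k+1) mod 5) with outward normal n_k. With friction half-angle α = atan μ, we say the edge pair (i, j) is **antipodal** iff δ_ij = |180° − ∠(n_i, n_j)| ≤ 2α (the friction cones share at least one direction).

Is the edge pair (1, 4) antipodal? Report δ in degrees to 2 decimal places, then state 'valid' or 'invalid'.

α = atan 0.55 = 28.81°;  2α = 57.62°
edge 1: e_1 = (+2.84, +0.18);  n_1 = (+0.0633, -0.9980)
edge 4: e_4 = (-3.64, -0.65);  n_4 = (-0.1758, +0.9844)
∠(n_1, n_4) = 173.50°
δ = |180° − 173.50°| = 6.50°
6.50° ≤ 2α = 57.62°  →  valid

δ = 6.50°, valid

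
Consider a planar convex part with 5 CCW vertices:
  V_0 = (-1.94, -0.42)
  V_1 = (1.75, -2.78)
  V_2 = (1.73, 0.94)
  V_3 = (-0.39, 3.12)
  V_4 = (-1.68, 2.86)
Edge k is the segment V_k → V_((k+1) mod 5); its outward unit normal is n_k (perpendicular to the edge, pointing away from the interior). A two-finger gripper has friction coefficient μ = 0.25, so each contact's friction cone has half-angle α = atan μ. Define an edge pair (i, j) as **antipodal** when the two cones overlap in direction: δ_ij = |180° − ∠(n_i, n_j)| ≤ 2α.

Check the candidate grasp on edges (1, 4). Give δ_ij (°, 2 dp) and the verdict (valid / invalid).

δ = 4.84°, valid

α = atan 0.25 = 14.04°;  2α = 28.07°
edge 1: e_1 = (-0.02, +3.72);  n_1 = (+1.0000, +0.0054)
edge 4: e_4 = (-0.26, -3.28);  n_4 = (-0.9969, +0.0790)
∠(n_1, n_4) = 175.16°
δ = |180° − 175.16°| = 4.84°
4.84° ≤ 2α = 28.07°  →  valid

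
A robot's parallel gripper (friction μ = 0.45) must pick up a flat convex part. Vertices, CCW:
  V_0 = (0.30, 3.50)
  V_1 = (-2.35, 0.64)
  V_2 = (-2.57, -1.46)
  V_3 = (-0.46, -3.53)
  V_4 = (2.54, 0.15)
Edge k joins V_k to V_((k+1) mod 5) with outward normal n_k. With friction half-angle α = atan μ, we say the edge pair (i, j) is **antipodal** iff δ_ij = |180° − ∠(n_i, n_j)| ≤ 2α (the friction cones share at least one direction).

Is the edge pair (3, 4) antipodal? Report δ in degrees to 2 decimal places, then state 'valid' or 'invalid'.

δ = 107.04°, invalid

α = atan 0.45 = 24.23°;  2α = 48.46°
edge 3: e_3 = (+3.00, +3.68);  n_3 = (+0.7751, -0.6319)
edge 4: e_4 = (-2.24, +3.35);  n_4 = (+0.8313, +0.5558)
∠(n_3, n_4) = 72.96°
δ = |180° − 72.96°| = 107.04°
107.04° > 2α = 48.46°  →  invalid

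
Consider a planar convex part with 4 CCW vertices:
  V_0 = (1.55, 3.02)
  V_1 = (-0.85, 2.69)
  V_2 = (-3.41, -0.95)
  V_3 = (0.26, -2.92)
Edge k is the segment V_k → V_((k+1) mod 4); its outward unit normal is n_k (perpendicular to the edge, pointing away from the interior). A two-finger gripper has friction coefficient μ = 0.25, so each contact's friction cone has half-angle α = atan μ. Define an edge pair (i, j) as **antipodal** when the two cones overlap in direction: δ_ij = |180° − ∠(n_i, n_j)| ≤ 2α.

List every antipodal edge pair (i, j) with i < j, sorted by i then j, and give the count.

α = atan 0.25 = 14.04°;  2α = 28.07°
n_0 = (-0.1362, +0.9907)
n_1 = (-0.8180, +0.5753)
n_2 = (-0.4730, -0.8811)
n_3 = (+0.9772, -0.2122)
  (0,1): δ = 132.95°  ·
  (0,2): δ = 36.06°  ·
  (0,3): δ = 69.92°  ·
  (1,2): δ = 83.11°  ·
  (1,3): δ = 22.87°  ✓
  (2,3): δ = 74.03°  ·
antipodal pairs: 1

count = 1; pairs: (1,3)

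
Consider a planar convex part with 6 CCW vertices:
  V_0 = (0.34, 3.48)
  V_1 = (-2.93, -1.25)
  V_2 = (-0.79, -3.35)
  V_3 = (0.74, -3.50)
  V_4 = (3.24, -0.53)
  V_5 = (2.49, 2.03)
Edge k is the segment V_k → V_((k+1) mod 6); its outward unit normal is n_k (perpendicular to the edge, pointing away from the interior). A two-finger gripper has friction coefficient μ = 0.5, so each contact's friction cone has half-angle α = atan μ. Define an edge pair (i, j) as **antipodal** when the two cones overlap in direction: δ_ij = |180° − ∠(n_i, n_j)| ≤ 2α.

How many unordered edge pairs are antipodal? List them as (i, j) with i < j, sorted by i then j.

count = 5; pairs: (0,3), (0,4), (1,4), (1,5), (2,5)

α = atan 0.5 = 26.57°;  2α = 53.13°
n_0 = (-0.8226, +0.5687)
n_1 = (-0.7004, -0.7137)
n_2 = (-0.0976, -0.9952)
n_3 = (+0.7650, -0.6440)
n_4 = (+0.9597, +0.2812)
n_5 = (+0.5591, +0.8291)
  (0,1): δ = 99.80°  ·
  (0,2): δ = 60.94°  ·
  (0,3): δ = 5.43°  ✓
  (0,4): δ = 50.99°  ✓
  (0,5): δ = 90.66°  ·
  (1,2): δ = 141.14°  ·
  (1,3): δ = 85.63°  ·
  (1,4): δ = 29.21°  ✓
  (1,5): δ = 10.46°  ✓
  (2,3): δ = 124.49°  ·
  (2,4): δ = 68.07°  ·
  (2,5): δ = 28.40°  ✓
  (3,4): δ = 123.58°  ·
  (3,5): δ = 83.91°  ·
  (4,5): δ = 140.33°  ·
antipodal pairs: 5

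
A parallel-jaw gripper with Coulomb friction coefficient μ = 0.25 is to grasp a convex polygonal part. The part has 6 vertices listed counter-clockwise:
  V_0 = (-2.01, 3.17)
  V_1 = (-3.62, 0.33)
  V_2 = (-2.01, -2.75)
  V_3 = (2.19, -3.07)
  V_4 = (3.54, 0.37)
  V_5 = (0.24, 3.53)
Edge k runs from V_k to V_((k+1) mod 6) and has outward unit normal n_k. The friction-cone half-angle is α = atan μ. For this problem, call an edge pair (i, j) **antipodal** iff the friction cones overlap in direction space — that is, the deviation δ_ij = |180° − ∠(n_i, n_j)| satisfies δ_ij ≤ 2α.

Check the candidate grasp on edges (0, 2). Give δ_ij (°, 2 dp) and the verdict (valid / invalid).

δ = 64.81°, invalid

α = atan 0.25 = 14.04°;  2α = 28.07°
edge 0: e_0 = (-1.61, -2.84);  n_0 = (-0.8699, +0.4932)
edge 2: e_2 = (+4.20, -0.32);  n_2 = (-0.0760, -0.9971)
∠(n_0, n_2) = 115.19°
δ = |180° − 115.19°| = 64.81°
64.81° > 2α = 28.07°  →  invalid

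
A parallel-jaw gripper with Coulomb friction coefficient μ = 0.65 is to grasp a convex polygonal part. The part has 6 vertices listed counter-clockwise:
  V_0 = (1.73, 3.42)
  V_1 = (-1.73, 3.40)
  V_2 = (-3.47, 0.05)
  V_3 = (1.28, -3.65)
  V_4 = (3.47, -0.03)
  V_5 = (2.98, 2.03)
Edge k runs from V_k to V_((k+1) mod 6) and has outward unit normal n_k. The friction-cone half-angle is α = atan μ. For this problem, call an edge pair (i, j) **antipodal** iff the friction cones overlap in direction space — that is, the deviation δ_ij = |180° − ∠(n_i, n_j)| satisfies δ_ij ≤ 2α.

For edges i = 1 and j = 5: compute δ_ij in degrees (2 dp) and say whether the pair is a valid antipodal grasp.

δ = 69.41°, invalid

α = atan 0.65 = 33.02°;  2α = 66.05°
edge 1: e_1 = (-1.74, -3.35);  n_1 = (-0.8874, +0.4609)
edge 5: e_5 = (-1.25, +1.39);  n_5 = (+0.7436, +0.6687)
∠(n_1, n_5) = 110.59°
δ = |180° − 110.59°| = 69.41°
69.41° > 2α = 66.05°  →  invalid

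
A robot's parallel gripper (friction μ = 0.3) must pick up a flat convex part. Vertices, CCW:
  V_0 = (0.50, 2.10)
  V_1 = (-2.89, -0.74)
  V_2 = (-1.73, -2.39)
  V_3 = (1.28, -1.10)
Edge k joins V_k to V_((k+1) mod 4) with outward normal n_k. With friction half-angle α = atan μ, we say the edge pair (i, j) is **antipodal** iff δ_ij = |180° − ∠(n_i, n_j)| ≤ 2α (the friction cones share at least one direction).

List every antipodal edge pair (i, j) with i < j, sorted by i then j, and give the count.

α = atan 0.3 = 16.70°;  2α = 33.40°
n_0 = (-0.6422, +0.7666)
n_1 = (-0.8181, -0.5751)
n_2 = (+0.3939, -0.9191)
n_3 = (+0.9716, +0.2368)
  (0,1): δ = 94.85°  ·
  (0,2): δ = 16.76°  ✓
  (0,3): δ = 63.74°  ·
  (1,2): δ = 101.91°  ·
  (1,3): δ = 21.41°  ✓
  (2,3): δ = 99.50°  ·
antipodal pairs: 2

count = 2; pairs: (0,2), (1,3)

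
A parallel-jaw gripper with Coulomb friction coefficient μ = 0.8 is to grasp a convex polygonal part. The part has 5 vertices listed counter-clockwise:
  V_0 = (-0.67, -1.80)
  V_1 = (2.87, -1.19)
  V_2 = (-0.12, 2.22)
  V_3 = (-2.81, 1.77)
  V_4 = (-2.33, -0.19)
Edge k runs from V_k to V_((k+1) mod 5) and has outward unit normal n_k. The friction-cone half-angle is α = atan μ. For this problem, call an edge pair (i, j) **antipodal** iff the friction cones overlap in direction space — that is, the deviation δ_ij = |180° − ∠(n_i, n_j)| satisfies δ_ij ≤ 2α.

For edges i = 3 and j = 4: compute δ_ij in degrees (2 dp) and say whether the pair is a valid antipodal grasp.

δ = 147.88°, invalid

α = atan 0.8 = 38.66°;  2α = 77.32°
edge 3: e_3 = (+0.48, -1.96);  n_3 = (-0.9713, -0.2379)
edge 4: e_4 = (+1.66, -1.61);  n_4 = (-0.6962, -0.7178)
∠(n_3, n_4) = 32.12°
δ = |180° − 32.12°| = 147.88°
147.88° > 2α = 77.32°  →  invalid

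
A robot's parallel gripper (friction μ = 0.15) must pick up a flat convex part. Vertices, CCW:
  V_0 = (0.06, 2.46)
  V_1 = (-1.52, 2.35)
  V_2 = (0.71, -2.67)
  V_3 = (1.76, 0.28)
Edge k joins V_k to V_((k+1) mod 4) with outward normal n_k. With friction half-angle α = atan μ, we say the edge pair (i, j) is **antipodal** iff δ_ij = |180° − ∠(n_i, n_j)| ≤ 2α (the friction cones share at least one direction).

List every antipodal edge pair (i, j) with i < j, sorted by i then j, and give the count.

count = 1; pairs: (1,3)

α = atan 0.15 = 8.53°;  2α = 17.06°
n_0 = (-0.0695, +0.9976)
n_1 = (-0.9139, -0.4060)
n_2 = (+0.9421, -0.3353)
n_3 = (+0.7886, +0.6149)
  (0,1): δ = 70.03°  ·
  (0,2): δ = 66.43°  ·
  (0,3): δ = 123.97°  ·
  (1,2): δ = 43.54°  ·
  (1,3): δ = 14.00°  ✓
  (2,3): δ = 122.46°  ·
antipodal pairs: 1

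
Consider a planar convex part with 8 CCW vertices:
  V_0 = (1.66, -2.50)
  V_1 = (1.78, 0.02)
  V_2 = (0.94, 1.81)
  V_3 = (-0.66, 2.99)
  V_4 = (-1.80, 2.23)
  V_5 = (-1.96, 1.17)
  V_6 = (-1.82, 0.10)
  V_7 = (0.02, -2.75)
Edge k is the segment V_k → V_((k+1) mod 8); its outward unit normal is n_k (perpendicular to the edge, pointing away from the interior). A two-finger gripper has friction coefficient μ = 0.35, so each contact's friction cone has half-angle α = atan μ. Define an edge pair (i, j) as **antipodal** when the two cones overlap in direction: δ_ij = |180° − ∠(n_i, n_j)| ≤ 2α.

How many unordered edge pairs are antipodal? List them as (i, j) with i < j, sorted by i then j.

α = atan 0.35 = 19.29°;  2α = 38.58°
n_0 = (+0.9989, -0.0476)
n_1 = (+0.9053, +0.4248)
n_2 = (+0.5935, +0.8048)
n_3 = (-0.5547, +0.8321)
n_4 = (-0.9888, +0.1493)
n_5 = (-0.9915, -0.1297)
n_6 = (-0.8401, -0.5424)
n_7 = (+0.1507, -0.9886)
  (0,1): δ = 152.13°  ·
  (0,2): δ = 123.68°  ·
  (0,3): δ = 53.58°  ·
  (0,4): δ = 5.86°  ✓
  (0,5): δ = 10.18°  ✓
  (0,6): δ = 35.57°  ✓
  (0,7): δ = 101.39°  ·
  (1,2): δ = 151.55°  ·
  (1,3): δ = 81.45°  ·
  (1,4): δ = 33.72°  ✓
  (1,5): δ = 17.69°  ✓
  (1,6): δ = 7.71°  ✓
  (1,7): δ = 73.53°  ·
  (2,3): δ = 109.90°  ·
  (2,4): δ = 62.17°  ·
  (2,5): δ = 46.14°  ·
  (2,6): δ = 20.74°  ✓
  (2,7): δ = 45.08°  ·
  (3,4): δ = 132.27°  ·
  (3,5): δ = 116.24°  ·
  (3,6): δ = 90.84°  ·
  (3,7): δ = 25.02°  ✓
  (4,5): δ = 163.96°  ·
  (4,6): δ = 138.57°  ·
  (4,7): δ = 72.75°  ·
  (5,6): δ = 154.61°  ·
  (5,7): δ = 88.79°  ·
  (6,7): δ = 114.18°  ·
antipodal pairs: 8

count = 8; pairs: (0,4), (0,5), (0,6), (1,4), (1,5), (1,6), (2,6), (3,7)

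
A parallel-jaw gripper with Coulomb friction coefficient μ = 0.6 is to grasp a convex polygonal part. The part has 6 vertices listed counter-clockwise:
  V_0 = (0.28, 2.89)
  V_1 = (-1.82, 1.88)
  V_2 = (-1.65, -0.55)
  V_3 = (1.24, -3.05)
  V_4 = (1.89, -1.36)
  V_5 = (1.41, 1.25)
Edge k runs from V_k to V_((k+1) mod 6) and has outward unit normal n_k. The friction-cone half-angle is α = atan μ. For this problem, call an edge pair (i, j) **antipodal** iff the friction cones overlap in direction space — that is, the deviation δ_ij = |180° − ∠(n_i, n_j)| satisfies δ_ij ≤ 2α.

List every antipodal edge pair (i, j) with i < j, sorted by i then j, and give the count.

count = 6; pairs: (0,3), (1,3), (1,4), (1,5), (2,4), (2,5)

α = atan 0.6 = 30.96°;  2α = 61.93°
n_0 = (-0.4334, +0.9012)
n_1 = (-0.9976, -0.0698)
n_2 = (-0.6542, -0.7563)
n_3 = (+0.9333, -0.3590)
n_4 = (+0.9835, +0.1809)
n_5 = (+0.8235, +0.5674)
  (0,1): δ = 111.68°  ·
  (0,2): δ = 66.55°  ·
  (0,3): δ = 43.28°  ✓
  (0,4): δ = 74.74°  ·
  (0,5): δ = 98.88°  ·
  (1,2): δ = 134.86°  ·
  (1,3): δ = 25.04°  ✓
  (1,4): δ = 6.42°  ✓
  (1,5): δ = 30.57°  ✓
  (2,3): δ = 70.18°  ·
  (2,4): δ = 38.72°  ✓
  (2,5): δ = 14.57°  ✓
  (3,4): δ = 148.54°  ·
  (3,5): δ = 124.39°  ·
  (4,5): δ = 155.85°  ·
antipodal pairs: 6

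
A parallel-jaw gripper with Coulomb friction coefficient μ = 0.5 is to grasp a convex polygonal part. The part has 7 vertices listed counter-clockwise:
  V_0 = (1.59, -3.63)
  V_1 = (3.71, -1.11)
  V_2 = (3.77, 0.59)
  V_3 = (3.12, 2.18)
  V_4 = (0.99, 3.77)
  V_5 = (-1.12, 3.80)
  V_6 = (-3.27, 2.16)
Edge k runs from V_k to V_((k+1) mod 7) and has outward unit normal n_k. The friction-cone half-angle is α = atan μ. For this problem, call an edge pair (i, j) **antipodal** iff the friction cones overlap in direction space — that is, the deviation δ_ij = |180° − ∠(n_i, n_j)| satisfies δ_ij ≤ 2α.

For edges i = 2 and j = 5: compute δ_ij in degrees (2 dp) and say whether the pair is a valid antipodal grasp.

α = atan 0.5 = 26.57°;  2α = 53.13°
edge 2: e_2 = (-0.65, +1.59);  n_2 = (+0.9256, +0.3784)
edge 5: e_5 = (-2.15, -1.64);  n_5 = (-0.6065, +0.7951)
∠(n_2, n_5) = 105.10°
δ = |180° − 105.10°| = 74.90°
74.90° > 2α = 53.13°  →  invalid

δ = 74.90°, invalid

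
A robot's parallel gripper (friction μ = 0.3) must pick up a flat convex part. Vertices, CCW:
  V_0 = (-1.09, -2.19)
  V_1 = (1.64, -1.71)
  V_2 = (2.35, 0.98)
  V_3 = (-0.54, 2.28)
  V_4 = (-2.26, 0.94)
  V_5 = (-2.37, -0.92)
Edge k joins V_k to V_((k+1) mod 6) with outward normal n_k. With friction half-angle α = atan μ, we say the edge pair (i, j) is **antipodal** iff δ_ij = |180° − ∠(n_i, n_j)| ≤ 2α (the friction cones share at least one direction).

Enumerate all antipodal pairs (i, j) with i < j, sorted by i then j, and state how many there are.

α = atan 0.3 = 16.70°;  2α = 33.40°
n_0 = (+0.1732, -0.9849)
n_1 = (+0.9669, -0.2552)
n_2 = (+0.4102, +0.9120)
n_3 = (-0.6146, +0.7889)
n_4 = (-0.9983, +0.0590)
n_5 = (-0.7043, -0.7099)
  (0,1): δ = 114.76°  ·
  (0,2): δ = 34.19°  ·
  (0,3): δ = 27.95°  ✓
  (0,4): δ = 76.64°  ·
  (0,5): δ = 125.25°  ·
  (1,2): δ = 99.43°  ·
  (1,3): δ = 37.29°  ·
  (1,4): δ = 11.40°  ✓
  (1,5): δ = 60.01°  ·
  (2,3): δ = 117.86°  ·
  (2,4): δ = 69.17°  ·
  (2,5): δ = 20.56°  ✓
  (3,4): δ = 131.31°  ·
  (3,5): δ = 82.70°  ·
  (4,5): δ = 131.39°  ·
antipodal pairs: 3

count = 3; pairs: (0,3), (1,4), (2,5)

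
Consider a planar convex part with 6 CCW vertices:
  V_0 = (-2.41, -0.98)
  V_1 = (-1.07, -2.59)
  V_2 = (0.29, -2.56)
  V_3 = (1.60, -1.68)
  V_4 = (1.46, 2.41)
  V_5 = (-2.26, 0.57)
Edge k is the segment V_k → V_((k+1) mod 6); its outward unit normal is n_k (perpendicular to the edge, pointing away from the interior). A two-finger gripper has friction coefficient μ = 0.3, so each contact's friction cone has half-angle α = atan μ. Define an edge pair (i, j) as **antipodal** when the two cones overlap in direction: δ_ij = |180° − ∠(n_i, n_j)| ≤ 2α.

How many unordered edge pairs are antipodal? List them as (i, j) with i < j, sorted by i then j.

count = 3; pairs: (1,4), (2,4), (3,5)

α = atan 0.3 = 16.70°;  2α = 33.40°
n_0 = (-0.7686, -0.6397)
n_1 = (+0.0221, -0.9998)
n_2 = (+0.5576, -0.8301)
n_3 = (+0.9994, +0.0342)
n_4 = (-0.4434, +0.8963)
n_5 = (-0.9954, +0.0963)
  (0,1): δ = 128.51°  ·
  (0,2): δ = 95.88°  ·
  (0,3): δ = 37.81°  ·
  (0,4): δ = 76.55°  ·
  (0,5): δ = 134.70°  ·
  (1,2): δ = 147.37°  ·
  (1,3): δ = 89.30°  ·
  (1,4): δ = 25.05°  ✓
  (1,5): δ = 83.21°  ·
  (2,3): δ = 121.93°  ·
  (2,4): δ = 7.57°  ✓
  (2,5): δ = 50.58°  ·
  (3,4): δ = 65.64°  ·
  (3,5): δ = 7.49°  ✓
  (4,5): δ = 121.85°  ·
antipodal pairs: 3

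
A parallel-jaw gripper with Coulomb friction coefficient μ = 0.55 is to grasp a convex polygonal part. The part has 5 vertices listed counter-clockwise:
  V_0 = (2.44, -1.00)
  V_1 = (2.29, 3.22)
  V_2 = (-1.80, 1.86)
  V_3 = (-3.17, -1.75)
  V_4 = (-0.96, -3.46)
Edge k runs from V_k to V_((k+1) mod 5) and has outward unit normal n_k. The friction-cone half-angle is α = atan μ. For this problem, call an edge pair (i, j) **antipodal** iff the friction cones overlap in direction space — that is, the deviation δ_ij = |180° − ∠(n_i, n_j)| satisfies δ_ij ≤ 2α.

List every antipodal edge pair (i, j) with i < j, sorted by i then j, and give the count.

α = atan 0.55 = 28.81°;  2α = 57.62°
n_0 = (+0.9994, +0.0355)
n_1 = (-0.3155, +0.9489)
n_2 = (-0.9349, +0.3548)
n_3 = (-0.6120, -0.7909)
n_4 = (+0.5862, -0.8102)
  (0,1): δ = 73.64°  ·
  (0,2): δ = 22.82°  ✓
  (0,3): δ = 50.23°  ✓
  (0,4): δ = 123.85°  ·
  (1,2): δ = 129.17°  ·
  (1,3): δ = 56.12°  ✓
  (1,4): δ = 17.49°  ✓
  (2,3): δ = 106.95°  ·
  (2,4): δ = 33.33°  ✓
  (3,4): δ = 106.38°  ·
antipodal pairs: 5

count = 5; pairs: (0,2), (0,3), (1,3), (1,4), (2,4)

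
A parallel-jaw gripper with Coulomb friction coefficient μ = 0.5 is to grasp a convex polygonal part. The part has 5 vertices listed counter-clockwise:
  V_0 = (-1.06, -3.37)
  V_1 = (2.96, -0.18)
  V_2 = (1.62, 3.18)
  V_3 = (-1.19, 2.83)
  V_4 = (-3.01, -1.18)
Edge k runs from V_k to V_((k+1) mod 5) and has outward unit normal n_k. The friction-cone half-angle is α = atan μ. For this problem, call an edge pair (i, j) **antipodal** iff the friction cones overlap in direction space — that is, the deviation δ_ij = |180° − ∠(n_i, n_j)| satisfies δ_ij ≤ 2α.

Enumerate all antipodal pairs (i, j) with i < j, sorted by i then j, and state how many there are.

α = atan 0.5 = 26.57°;  2α = 53.13°
n_0 = (+0.6216, -0.7833)
n_1 = (+0.9289, +0.3704)
n_2 = (-0.1236, +0.9923)
n_3 = (-0.9106, +0.4133)
n_4 = (-0.7468, -0.6650)
  (0,1): δ = 106.69°  ·
  (0,2): δ = 31.33°  ✓
  (0,3): δ = 27.16°  ✓
  (0,4): δ = 93.25°  ·
  (1,2): δ = 104.64°  ·
  (1,3): δ = 46.15°  ✓
  (1,4): δ = 19.94°  ✓
  (2,3): δ = 121.51°  ·
  (2,4): δ = 55.42°  ·
  (3,4): δ = 113.91°  ·
antipodal pairs: 4

count = 4; pairs: (0,2), (0,3), (1,3), (1,4)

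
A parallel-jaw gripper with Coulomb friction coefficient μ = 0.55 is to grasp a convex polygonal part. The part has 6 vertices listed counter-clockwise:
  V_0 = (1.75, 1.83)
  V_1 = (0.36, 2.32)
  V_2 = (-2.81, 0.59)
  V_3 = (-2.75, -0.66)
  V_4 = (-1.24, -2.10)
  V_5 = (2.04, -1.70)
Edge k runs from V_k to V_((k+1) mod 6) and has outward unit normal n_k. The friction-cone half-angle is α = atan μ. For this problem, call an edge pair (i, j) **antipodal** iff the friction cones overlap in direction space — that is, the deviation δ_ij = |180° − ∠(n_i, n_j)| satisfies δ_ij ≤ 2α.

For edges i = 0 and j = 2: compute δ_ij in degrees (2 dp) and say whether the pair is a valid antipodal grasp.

δ = 67.83°, invalid

α = atan 0.55 = 28.81°;  2α = 57.62°
edge 0: e_0 = (-1.39, +0.49);  n_0 = (+0.3325, +0.9431)
edge 2: e_2 = (+0.06, -1.25);  n_2 = (-0.9988, -0.0479)
∠(n_0, n_2) = 112.17°
δ = |180° − 112.17°| = 67.83°
67.83° > 2α = 57.62°  →  invalid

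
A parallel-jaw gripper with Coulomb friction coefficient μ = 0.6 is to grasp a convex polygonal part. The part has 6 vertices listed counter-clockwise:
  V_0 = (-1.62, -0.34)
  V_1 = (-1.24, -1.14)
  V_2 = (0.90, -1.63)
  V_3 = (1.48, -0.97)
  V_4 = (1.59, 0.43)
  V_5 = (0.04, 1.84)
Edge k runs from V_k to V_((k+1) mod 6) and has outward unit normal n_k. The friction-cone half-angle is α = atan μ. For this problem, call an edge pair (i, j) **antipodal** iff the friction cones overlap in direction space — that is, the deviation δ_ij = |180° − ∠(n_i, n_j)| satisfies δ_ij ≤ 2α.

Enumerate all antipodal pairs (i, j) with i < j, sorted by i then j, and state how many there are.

count = 5; pairs: (0,3), (0,4), (1,4), (2,5), (3,5)

α = atan 0.6 = 30.96°;  2α = 61.93°
n_0 = (-0.9033, -0.4291)
n_1 = (-0.2232, -0.9748)
n_2 = (+0.7512, -0.6601)
n_3 = (+0.9969, -0.0783)
n_4 = (+0.6729, +0.7397)
n_5 = (-0.7956, +0.6058)
  (0,1): δ = 128.30°  ·
  (0,2): δ = 66.72°  ·
  (0,3): δ = 29.90°  ✓
  (0,4): δ = 22.30°  ✓
  (0,5): δ = 117.30°  ·
  (1,2): δ = 118.41°  ·
  (1,3): δ = 81.60°  ·
  (1,4): δ = 29.40°  ✓
  (1,5): δ = 65.61°  ·
  (2,3): δ = 143.18°  ·
  (2,4): δ = 90.98°  ·
  (2,5): δ = 4.02°  ✓
  (3,4): δ = 127.80°  ·
  (3,5): δ = 32.80°  ✓
  (4,5): δ = 85.00°  ·
antipodal pairs: 5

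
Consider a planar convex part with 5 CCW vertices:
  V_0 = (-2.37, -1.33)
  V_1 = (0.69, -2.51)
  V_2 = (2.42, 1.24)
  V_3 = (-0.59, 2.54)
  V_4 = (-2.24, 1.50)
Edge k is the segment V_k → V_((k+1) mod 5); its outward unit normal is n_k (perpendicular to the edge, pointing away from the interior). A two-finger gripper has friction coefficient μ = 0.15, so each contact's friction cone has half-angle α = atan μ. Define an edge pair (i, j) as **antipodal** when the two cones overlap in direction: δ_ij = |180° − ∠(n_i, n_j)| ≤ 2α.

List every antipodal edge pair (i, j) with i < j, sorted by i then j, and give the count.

count = 1; pairs: (0,2)

α = atan 0.15 = 8.53°;  2α = 17.06°
n_0 = (-0.3598, -0.9330)
n_1 = (+0.9080, -0.4189)
n_2 = (+0.3965, +0.9180)
n_3 = (-0.5332, +0.8460)
n_4 = (-0.9989, +0.0459)
  (0,1): δ = 93.68°  ·
  (0,2): δ = 2.27°  ✓
  (0,3): δ = 53.31°  ·
  (0,4): δ = 108.46°  ·
  (1,2): δ = 88.59°  ·
  (1,3): δ = 33.01°  ·
  (1,4): δ = 22.14°  ·
  (2,3): δ = 124.42°  ·
  (2,4): δ = 69.27°  ·
  (3,4): δ = 124.85°  ·
antipodal pairs: 1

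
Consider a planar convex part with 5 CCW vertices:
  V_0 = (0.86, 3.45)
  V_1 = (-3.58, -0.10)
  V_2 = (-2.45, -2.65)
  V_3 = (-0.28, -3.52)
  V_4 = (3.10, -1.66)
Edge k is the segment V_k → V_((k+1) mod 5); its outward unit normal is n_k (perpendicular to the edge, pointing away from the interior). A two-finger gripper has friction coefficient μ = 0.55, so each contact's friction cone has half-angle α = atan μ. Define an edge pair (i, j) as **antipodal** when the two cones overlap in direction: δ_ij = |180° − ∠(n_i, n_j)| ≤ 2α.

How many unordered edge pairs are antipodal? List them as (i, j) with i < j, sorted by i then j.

α = atan 0.55 = 28.81°;  2α = 57.62°
n_0 = (-0.6245, +0.7810)
n_1 = (-0.9143, -0.4051)
n_2 = (-0.3721, -0.9282)
n_3 = (+0.4821, -0.8761)
n_4 = (+0.9159, +0.4015)
  (0,1): δ = 104.74°  ·
  (0,2): δ = 60.49°  ·
  (0,3): δ = 9.82°  ✓
  (0,4): δ = 75.03°  ·
  (1,2): δ = 135.75°  ·
  (1,3): δ = 85.08°  ·
  (1,4): δ = 0.23°  ✓
  (2,3): δ = 129.33°  ·
  (2,4): δ = 44.48°  ✓
  (3,4): δ = 95.15°  ·
antipodal pairs: 3

count = 3; pairs: (0,3), (1,4), (2,4)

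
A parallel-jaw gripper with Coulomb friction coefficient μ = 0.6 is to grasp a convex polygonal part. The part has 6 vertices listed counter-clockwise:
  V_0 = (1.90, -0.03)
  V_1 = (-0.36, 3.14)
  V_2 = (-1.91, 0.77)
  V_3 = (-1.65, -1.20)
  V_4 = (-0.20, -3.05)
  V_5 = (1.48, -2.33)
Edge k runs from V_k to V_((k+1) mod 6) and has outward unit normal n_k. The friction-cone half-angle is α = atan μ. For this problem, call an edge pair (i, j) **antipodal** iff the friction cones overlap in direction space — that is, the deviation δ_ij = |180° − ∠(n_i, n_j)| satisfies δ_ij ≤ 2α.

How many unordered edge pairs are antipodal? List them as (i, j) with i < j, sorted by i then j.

α = atan 0.6 = 30.96°;  2α = 61.93°
n_0 = (+0.8143, +0.5805)
n_1 = (-0.8369, +0.5473)
n_2 = (-0.9914, -0.1308)
n_3 = (-0.7871, -0.6169)
n_4 = (+0.3939, -0.9191)
n_5 = (+0.9837, -0.1796)
  (0,1): δ = 68.67°  ·
  (0,2): δ = 27.97°  ✓
  (0,3): δ = 2.60°  ✓
  (0,4): δ = 77.71°  ·
  (0,5): δ = 134.16°  ·
  (1,2): δ = 139.30°  ·
  (1,3): δ = 108.73°  ·
  (1,4): δ = 33.62°  ✓
  (1,5): δ = 22.84°  ✓
  (2,3): δ = 149.43°  ·
  (2,4): δ = 74.32°  ·
  (2,5): δ = 17.87°  ✓
  (3,4): δ = 104.89°  ·
  (3,5): δ = 48.44°  ✓
  (4,5): δ = 123.55°  ·
antipodal pairs: 6

count = 6; pairs: (0,2), (0,3), (1,4), (1,5), (2,5), (3,5)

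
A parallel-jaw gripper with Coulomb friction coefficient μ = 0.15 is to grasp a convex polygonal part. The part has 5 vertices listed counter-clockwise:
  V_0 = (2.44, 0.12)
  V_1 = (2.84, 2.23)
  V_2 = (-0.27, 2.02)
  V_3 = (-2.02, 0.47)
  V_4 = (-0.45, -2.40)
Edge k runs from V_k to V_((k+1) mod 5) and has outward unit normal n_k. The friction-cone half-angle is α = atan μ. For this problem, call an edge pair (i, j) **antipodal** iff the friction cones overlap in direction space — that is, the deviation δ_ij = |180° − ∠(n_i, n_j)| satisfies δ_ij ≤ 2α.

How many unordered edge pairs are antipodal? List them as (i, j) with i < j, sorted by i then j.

count = 1; pairs: (2,4)

α = atan 0.15 = 8.53°;  2α = 17.06°
n_0 = (+0.9825, -0.1863)
n_1 = (-0.0674, +0.9977)
n_2 = (-0.6630, +0.7486)
n_3 = (-0.8773, -0.4799)
n_4 = (+0.6572, -0.7537)
  (0,1): δ = 75.40°  ·
  (0,2): δ = 37.73°  ·
  (0,3): δ = 39.41°  ·
  (0,4): δ = 141.82°  ·
  (1,2): δ = 142.33°  ·
  (1,3): δ = 65.18°  ·
  (1,4): δ = 37.22°  ·
  (2,3): δ = 102.85°  ·
  (2,4): δ = 0.44°  ✓
  (3,4): δ = 77.59°  ·
antipodal pairs: 1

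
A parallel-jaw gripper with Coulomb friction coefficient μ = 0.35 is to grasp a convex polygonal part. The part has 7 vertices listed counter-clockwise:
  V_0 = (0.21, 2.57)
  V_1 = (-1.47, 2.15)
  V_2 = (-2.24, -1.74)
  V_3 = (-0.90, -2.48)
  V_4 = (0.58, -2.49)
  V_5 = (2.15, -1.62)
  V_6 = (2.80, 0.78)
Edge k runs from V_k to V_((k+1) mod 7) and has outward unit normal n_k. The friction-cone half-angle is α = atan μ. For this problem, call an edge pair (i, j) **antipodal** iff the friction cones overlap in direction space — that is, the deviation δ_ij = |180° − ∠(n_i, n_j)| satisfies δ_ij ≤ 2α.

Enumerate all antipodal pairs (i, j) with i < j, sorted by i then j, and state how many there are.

α = atan 0.35 = 19.29°;  2α = 38.58°
n_0 = (-0.2425, +0.9701)
n_1 = (-0.9810, +0.1942)
n_2 = (-0.4834, -0.8754)
n_3 = (-0.0068, -1.0000)
n_4 = (+0.4847, -0.8747)
n_5 = (+0.9652, -0.2614)
n_6 = (+0.5685, +0.8226)
  (0,1): δ = 115.23°  ·
  (0,2): δ = 42.95°  ·
  (0,3): δ = 14.42°  ✓
  (0,4): δ = 14.96°  ✓
  (0,5): δ = 60.81°  ·
  (0,6): δ = 131.31°  ·
  (1,2): δ = 107.71°  ·
  (1,3): δ = 79.19°  ·
  (1,4): δ = 49.81°  ·
  (1,5): δ = 3.96°  ✓
  (1,6): δ = 66.55°  ·
  (2,3): δ = 151.48°  ·
  (2,4): δ = 122.10°  ·
  (2,5): δ = 76.24°  ·
  (2,6): δ = 5.74°  ✓
  (3,4): δ = 150.62°  ·
  (3,5): δ = 104.77°  ·
  (3,6): δ = 34.26°  ✓
  (4,5): δ = 134.15°  ·
  (4,6): δ = 63.64°  ·
  (5,6): δ = 109.50°  ·
antipodal pairs: 5

count = 5; pairs: (0,3), (0,4), (1,5), (2,6), (3,6)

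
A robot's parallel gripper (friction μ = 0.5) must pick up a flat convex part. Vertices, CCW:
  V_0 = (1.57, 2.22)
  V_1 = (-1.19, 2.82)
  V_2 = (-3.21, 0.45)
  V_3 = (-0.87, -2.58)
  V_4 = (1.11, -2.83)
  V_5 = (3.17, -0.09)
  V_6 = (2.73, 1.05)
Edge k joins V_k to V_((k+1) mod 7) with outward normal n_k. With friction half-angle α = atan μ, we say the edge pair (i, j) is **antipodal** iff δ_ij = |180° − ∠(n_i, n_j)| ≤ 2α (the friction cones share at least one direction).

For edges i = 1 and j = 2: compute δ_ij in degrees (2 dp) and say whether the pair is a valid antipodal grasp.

δ = 101.88°, invalid

α = atan 0.5 = 26.57°;  2α = 53.13°
edge 1: e_1 = (-2.02, -2.37);  n_1 = (-0.7611, +0.6487)
edge 2: e_2 = (+2.34, -3.03);  n_2 = (-0.7915, -0.6112)
∠(n_1, n_2) = 78.12°
δ = |180° − 78.12°| = 101.88°
101.88° > 2α = 53.13°  →  invalid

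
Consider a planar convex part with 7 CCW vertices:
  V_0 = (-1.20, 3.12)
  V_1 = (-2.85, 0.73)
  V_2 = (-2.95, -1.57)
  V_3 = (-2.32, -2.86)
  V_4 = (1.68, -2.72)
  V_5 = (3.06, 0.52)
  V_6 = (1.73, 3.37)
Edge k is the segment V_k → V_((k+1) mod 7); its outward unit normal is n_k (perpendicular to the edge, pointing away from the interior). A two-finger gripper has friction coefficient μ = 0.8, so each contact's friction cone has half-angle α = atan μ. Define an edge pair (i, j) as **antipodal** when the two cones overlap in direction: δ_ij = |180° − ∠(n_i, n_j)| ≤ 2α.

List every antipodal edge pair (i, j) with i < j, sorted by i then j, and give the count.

count = 11; pairs: (0,3), (0,4), (0,5), (1,4), (1,5), (2,4), (2,5), (2,6), (3,5), (3,6), (4,6)

α = atan 0.8 = 38.66°;  2α = 77.32°
n_0 = (-0.8229, +0.5681)
n_1 = (-0.9991, +0.0434)
n_2 = (-0.8986, -0.4388)
n_3 = (+0.0350, -0.9994)
n_4 = (+0.9200, -0.3919)
n_5 = (+0.9062, +0.4229)
n_6 = (-0.0850, +0.9964)
  (0,1): δ = 147.87°  ·
  (0,2): δ = 119.35°  ·
  (0,3): δ = 53.38°  ✓
  (0,4): δ = 11.55°  ✓
  (0,5): δ = 59.64°  ✓
  (0,6): δ = 129.50°  ·
  (1,2): δ = 151.48°  ·
  (1,3): δ = 85.51°  ·
  (1,4): δ = 20.58°  ✓
  (1,5): δ = 27.51°  ✓
  (1,6): δ = 97.37°  ·
  (2,3): δ = 114.03°  ·
  (2,4): δ = 49.10°  ✓
  (2,5): δ = 1.01°  ✓
  (2,6): δ = 68.85°  ✓
  (3,4): δ = 115.07°  ·
  (3,5): δ = 66.99°  ✓
  (3,6): δ = 2.87°  ✓
  (4,5): δ = 131.91°  ·
  (4,6): δ = 62.05°  ✓
  (5,6): δ = 110.14°  ·
antipodal pairs: 11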